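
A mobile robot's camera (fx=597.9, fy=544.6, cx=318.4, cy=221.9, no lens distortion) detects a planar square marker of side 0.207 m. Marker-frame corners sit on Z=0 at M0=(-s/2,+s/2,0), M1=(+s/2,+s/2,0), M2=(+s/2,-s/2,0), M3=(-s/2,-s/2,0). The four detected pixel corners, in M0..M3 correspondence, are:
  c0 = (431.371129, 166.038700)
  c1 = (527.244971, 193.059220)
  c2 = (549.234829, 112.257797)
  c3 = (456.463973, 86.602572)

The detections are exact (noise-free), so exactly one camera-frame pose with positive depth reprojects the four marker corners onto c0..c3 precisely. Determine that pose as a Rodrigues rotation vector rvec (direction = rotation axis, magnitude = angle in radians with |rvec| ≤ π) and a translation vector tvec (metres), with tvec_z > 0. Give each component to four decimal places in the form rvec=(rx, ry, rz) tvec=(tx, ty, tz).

rvec=(-0.2151, 0.0025, 0.3080) tvec=(0.3653, -0.1930, 1.2643)

Intrinsics K: fx=597.9, fy=544.6, cx=318.4, cy=221.9
Marker side s = 0.207 m; corners in marker frame (Z=0):
  M0 = (-0.1035, +0.1035, 0)
  M1 = (+0.1035, +0.1035, 0)
  M2 = (+0.1035, -0.1035, 0)
  M3 = (-0.1035, -0.1035, 0)
Detected image corners:
  c0 = (431.371129, 166.038700) px
  c1 = (527.244971, 193.059220) px
  c2 = (549.234829, 112.257797) px
  c3 = (456.463973, 86.602572) px
Planar DLT: solve 8×8 A·h = b for H (H[2,2]=1):
  H  [+441.88394 -195.20011 +491.14511]
  H  [+123.30198 +363.90146 +138.76399]
  H  [-0.02780 -0.16586 +1.00000]
B = K⁻¹H; ‖b₁‖=0.790949, ‖b₂‖=0.790949; λ = 2/(‖b₁‖+‖b₂‖) = 1.264304, sign → tz>0 ⇒ λ=+1.264304
r₁ = λ·B[:,0] = (+0.95311,+0.30057,-0.03514); r₂ = λ·B[:,1] = (-0.30109,+0.93025,-0.20970)
r₃ = r₁×r₂ = (-0.03034,+0.21045,+0.97713); SVD([r₁ r₂ r₃]) → R = UVᵀ:
  R  [+0.95311 -0.30109 -0.03034]
  R  [+0.30057 +0.93025 +0.21045]
  R  [-0.03514 -0.20970 +0.97713]
t = (+0.36528, -0.19300, +1.26430) m
tr R = 2.860498; θ = arccos((tr R − 1)/2) = 0.375706 rad = 21.526°
axis k = ((R−Rᵀ)₃₂, (R−Rᵀ)₁₃, (R−Rᵀ)₂₁) / (2 sinθ) = (-0.572527, +0.006552, +0.819860)
rvec = θ·k = (-0.215102, +0.002462, +0.308026)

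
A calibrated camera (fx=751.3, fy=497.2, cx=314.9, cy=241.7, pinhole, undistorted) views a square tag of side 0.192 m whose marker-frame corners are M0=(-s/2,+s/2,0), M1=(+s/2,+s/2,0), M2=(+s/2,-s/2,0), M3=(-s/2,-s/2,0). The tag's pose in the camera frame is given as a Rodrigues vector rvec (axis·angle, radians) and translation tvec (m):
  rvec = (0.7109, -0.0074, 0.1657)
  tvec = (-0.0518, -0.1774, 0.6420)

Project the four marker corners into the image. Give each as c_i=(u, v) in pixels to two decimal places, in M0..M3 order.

c0=(141.33, 156.14) c1=(344.69, 177.61) c2=(388.92, 42.53) c3=(142.33, 13.55)

Intrinsics K: fx=751.3, fy=497.2, cx=314.9, cy=241.7
Marker side s = 0.192 m; corners in marker frame (Z=0):
  M0 = (-0.0960, +0.0960, 0)
  M1 = (+0.0960, +0.0960, 0)
  M2 = (+0.0960, -0.0960, 0)
  M3 = (-0.0960, -0.0960, 0)
rvec = (0.7109, -0.0074, 0.1657), |rvec| = θ = 0.72999 rad = 41.826°
Rodrigues: sinθ=0.66686, 1−cosθ=0.25482; R = I + sinθ·[k]× + (1−cosθ)·[k]×²:
    [+0.98684 -0.15389 +0.04957]
    [+0.14885 +0.74521 -0.65001]
    [+0.06309 +0.64884 +0.75831]
t = (-0.0518, -0.1774, 0.6420) m
M0: Pc = R·M0+t = (-0.16131, -0.12015, +0.69823); u = 751.3·(-0.16131)/0.69823 + 314.9 = 141.3297, v = 497.2·(-0.12015)/0.69823 + 241.7 = 156.1428
M1: Pc = R·M1+t = (+0.02816, -0.09157, +0.71034); u = 751.3·(+0.02816)/0.71034 + 314.9 = 344.6878, v = 497.2·(-0.09157)/0.71034 + 241.7 = 177.6062
M2: Pc = R·M2+t = (+0.05771, -0.23465, +0.58577); u = 751.3·(+0.05771)/0.58577 + 314.9 = 388.9184, v = 497.2·(-0.23465)/0.58577 + 241.7 = 42.5294
M3: Pc = R·M3+t = (-0.13176, -0.26323, +0.57366); u = 751.3·(-0.13176)/0.57366 + 314.9 = 142.3324, v = 497.2·(-0.26323)/0.57366 + 241.7 = 13.5528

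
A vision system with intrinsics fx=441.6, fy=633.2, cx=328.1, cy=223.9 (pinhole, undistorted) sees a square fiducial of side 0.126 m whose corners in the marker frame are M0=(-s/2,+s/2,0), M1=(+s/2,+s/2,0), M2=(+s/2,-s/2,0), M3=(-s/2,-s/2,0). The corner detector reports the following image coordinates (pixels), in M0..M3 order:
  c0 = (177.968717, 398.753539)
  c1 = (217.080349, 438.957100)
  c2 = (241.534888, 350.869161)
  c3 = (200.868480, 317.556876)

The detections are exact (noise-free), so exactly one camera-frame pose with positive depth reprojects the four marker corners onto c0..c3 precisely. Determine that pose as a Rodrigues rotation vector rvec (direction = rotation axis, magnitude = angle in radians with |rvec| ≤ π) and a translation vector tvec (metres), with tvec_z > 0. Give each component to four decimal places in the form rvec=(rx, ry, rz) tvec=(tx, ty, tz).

rvec=(-0.1596, 0.5691, 0.3469) tvec=(-0.2407, 0.2133, 0.8899)

Intrinsics K: fx=441.6, fy=633.2, cx=328.1, cy=223.9
Marker side s = 0.126 m; corners in marker frame (Z=0):
  M0 = (-0.0630, +0.0630, 0)
  M1 = (+0.0630, +0.0630, 0)
  M2 = (+0.0630, -0.0630, 0)
  M3 = (-0.0630, -0.0630, 0)
Detected image corners:
  c0 = (177.968717, 398.753539) px
  c1 = (217.080349, 438.957100) px
  c2 = (241.534888, 350.869161) px
  c3 = (200.868480, 317.556876) px
Planar DLT: solve 8×8 A·h = b for H (H[2,2]=1):
  H  [+186.68365 -200.02378 +208.62739]
  H  [+57.97228 +648.48210 +375.65837]
  H  [-0.62054 -0.05899 +1.00000]
B = K⁻¹H; ‖b₁‖=1.123777, ‖b₂‖=1.123777; λ = 2/(‖b₁‖+‖b₂‖) = 0.889856, sign → tz>0 ⇒ λ=+0.889856
r₁ = λ·B[:,0] = (+0.78645,+0.27673,-0.55219); r₂ = λ·B[:,1] = (-0.36406,+0.92990,-0.05250)
r₃ = r₁×r₂ = (+0.49896,+0.24232,+0.83206); SVD([r₁ r₂ r₃]) → R = UVᵀ:
  R  [+0.78645 -0.36406 +0.49896]
  R  [+0.27673 +0.92990 +0.24232]
  R  [-0.55219 -0.05250 +0.83206]
t = (-0.24075, +0.21327, +0.88986) m
tr R = 2.548407; θ = arccos((tr R − 1)/2) = 0.685341 rad = 39.267°
axis k = ((R−Rᵀ)₃₂, (R−Rᵀ)₁₃, (R−Rᵀ)₂₁) / (2 sinθ) = (-0.232892, +0.830375, +0.506200)
rvec = θ·k = (-0.159611, +0.569090, +0.346920)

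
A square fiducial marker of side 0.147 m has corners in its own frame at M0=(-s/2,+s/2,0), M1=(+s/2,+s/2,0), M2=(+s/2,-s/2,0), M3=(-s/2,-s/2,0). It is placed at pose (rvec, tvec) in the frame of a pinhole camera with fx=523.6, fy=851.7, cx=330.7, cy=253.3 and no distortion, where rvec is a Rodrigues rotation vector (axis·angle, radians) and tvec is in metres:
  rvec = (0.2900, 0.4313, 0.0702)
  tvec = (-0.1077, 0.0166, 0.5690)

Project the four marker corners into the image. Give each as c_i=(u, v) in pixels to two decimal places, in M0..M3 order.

Intrinsics K: fx=523.6, fy=851.7, cx=330.7, cy=253.3
Marker side s = 0.147 m; corners in marker frame (Z=0):
  M0 = (-0.0735, +0.0735, 0)
  M1 = (+0.0735, +0.0735, 0)
  M2 = (+0.0735, -0.0735, 0)
  M3 = (-0.0735, -0.0735, 0)
rvec = (0.2900, 0.4313, 0.0702), |rvec| = θ = 0.52445 rad = 30.049°
Rodrigues: sinθ=0.50074, 1−cosθ=0.13440; R = I + sinθ·[k]× + (1−cosθ)·[k]×²:
    [+0.90669 -0.00591 +0.42175]
    [+0.12814 +0.95650 -0.26209]
    [-0.40185 +0.29168 +0.86801]
t = (-0.1077, 0.0166, 0.5690) m
M0: Pc = R·M0+t = (-0.17478, +0.07748, +0.61997); u = 523.6·(-0.17478)/0.61997 + 330.7 = 183.0926, v = 851.7·(+0.07748)/0.61997 + 253.3 = 359.7448
M1: Pc = R·M1+t = (-0.04149, +0.09632, +0.56090); u = 523.6·(-0.04149)/0.56090 + 330.7 = 291.9672, v = 851.7·(+0.09632)/0.56090 + 253.3 = 399.5584
M2: Pc = R·M2+t = (-0.04062, -0.04428, +0.51803); u = 523.6·(-0.04062)/0.51803 + 330.7 = 289.6391, v = 851.7·(-0.04428)/0.51803 + 253.3 = 180.4915
M3: Pc = R·M3+t = (-0.17391, -0.06312, +0.57710); u = 523.6·(-0.17391)/0.57710 + 330.7 = 172.9136, v = 851.7·(-0.06312)/0.57710 + 253.3 = 160.1437

c0=(183.09, 359.74) c1=(291.97, 399.56) c2=(289.64, 180.49) c3=(172.91, 160.14)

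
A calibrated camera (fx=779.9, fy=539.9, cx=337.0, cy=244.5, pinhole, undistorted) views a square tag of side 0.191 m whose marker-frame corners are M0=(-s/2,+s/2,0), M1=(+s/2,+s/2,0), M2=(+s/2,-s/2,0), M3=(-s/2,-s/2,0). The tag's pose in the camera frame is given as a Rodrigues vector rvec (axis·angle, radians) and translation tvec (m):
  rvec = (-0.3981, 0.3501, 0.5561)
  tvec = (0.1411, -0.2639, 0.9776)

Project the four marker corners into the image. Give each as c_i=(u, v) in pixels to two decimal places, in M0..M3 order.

Intrinsics K: fx=779.9, fy=539.9, cx=337.0, cy=244.5
Marker side s = 0.191 m; corners in marker frame (Z=0):
  M0 = (-0.0955, +0.0955, 0)
  M1 = (+0.0955, +0.0955, 0)
  M2 = (+0.0955, -0.0955, 0)
  M3 = (-0.0955, -0.0955, 0)
rvec = (-0.3981, 0.3501, 0.5561), |rvec| = θ = 0.76831 rad = 44.021°
Rodrigues: sinθ=0.69492, 1−cosθ=0.28091; R = I + sinθ·[k]× + (1−cosθ)·[k]×²:
    [+0.79451 -0.56931 +0.21131]
    [+0.43666 +0.77741 +0.45272]
    [-0.42201 -0.26742 +0.86625]
t = (0.1411, -0.2639, 0.9776) m
M0: Pc = R·M0+t = (+0.01086, -0.23136, +0.99236); u = 779.9·(+0.01086)/0.99236 + 337.0 = 345.5316, v = 539.9·(-0.23136)/0.99236 + 244.5 = 118.6288
M1: Pc = R·M1+t = (+0.16261, -0.14796, +0.91176); u = 779.9·(+0.16261)/0.91176 + 337.0 = 476.0902, v = 539.9·(-0.14796)/0.91176 + 244.5 = 156.8874
M2: Pc = R·M2+t = (+0.27134, -0.29644, +0.96284); u = 779.9·(+0.27134)/0.96284 + 337.0 = 556.7893, v = 539.9·(-0.29644)/0.96284 + 244.5 = 78.2732
M3: Pc = R·M3+t = (+0.11959, -0.37984, +1.04344); u = 779.9·(+0.11959)/1.04344 + 337.0 = 426.3879, v = 539.9·(-0.37984)/1.04344 + 244.5 = 47.9603

c0=(345.53, 118.63) c1=(476.09, 156.89) c2=(556.79, 78.27) c3=(426.39, 47.96)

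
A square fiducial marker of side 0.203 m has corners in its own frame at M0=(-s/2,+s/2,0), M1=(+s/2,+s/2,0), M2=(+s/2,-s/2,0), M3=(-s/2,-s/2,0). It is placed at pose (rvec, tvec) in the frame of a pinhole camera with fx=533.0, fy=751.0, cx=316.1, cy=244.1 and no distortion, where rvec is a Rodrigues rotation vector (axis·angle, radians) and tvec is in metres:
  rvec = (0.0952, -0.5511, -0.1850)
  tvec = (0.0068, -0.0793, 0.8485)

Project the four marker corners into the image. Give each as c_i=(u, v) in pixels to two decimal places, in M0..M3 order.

c0=(274.74, 281.49) c1=(378.32, 243.91) c2=(362.12, 75.50) c3=(252.64, 92.10)

Intrinsics K: fx=533.0, fy=751.0, cx=316.1, cy=244.1
Marker side s = 0.203 m; corners in marker frame (Z=0):
  M0 = (-0.1015, +0.1015, 0)
  M1 = (+0.1015, +0.1015, 0)
  M2 = (+0.1015, -0.1015, 0)
  M3 = (-0.1015, -0.1015, 0)
rvec = (0.0952, -0.5511, -0.1850), |rvec| = θ = 0.58907 rad = 33.751°
Rodrigues: sinθ=0.55559, 1−cosθ=0.16854; R = I + sinθ·[k]× + (1−cosθ)·[k]×²:
    [+0.83586 +0.14900 -0.52833]
    [-0.19997 +0.97897 -0.04027]
    [+0.51122 +0.13931 +0.84808]
t = (0.0068, -0.0793, 0.8485) m
M0: Pc = R·M0+t = (-0.06292, +0.04036, +0.81075); u = 533.0·(-0.06292)/0.81075 + 316.1 = 274.7379, v = 751.0·(+0.04036)/0.81075 + 244.1 = 281.4880
M1: Pc = R·M1+t = (+0.10676, -0.00023, +0.91453); u = 533.0·(+0.10676)/0.91453 + 316.1 = 378.3234, v = 751.0·(-0.00023)/0.91453 + 244.1 = 243.9105
M2: Pc = R·M2+t = (+0.07652, -0.19896, +0.88625); u = 533.0·(+0.07652)/0.88625 + 316.1 = 362.1177, v = 751.0·(-0.19896)/0.88625 + 244.1 = 75.5008
M3: Pc = R·M3+t = (-0.09316, -0.15837, +0.78247); u = 533.0·(-0.09316)/0.78247 + 316.1 = 252.6392, v = 751.0·(-0.15837)/0.78247 + 244.1 = 92.1004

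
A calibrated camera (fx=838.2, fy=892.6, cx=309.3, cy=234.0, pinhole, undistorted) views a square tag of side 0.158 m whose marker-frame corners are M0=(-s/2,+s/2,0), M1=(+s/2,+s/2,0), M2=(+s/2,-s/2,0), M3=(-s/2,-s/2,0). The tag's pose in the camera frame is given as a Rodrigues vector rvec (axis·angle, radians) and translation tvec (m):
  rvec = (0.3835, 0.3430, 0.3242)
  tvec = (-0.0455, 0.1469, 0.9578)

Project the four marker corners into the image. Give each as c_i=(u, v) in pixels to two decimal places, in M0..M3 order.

c0=(197.40, 399.19) c1=(314.44, 459.81) c2=(350.07, 339.27) c3=(223.38, 279.73)

Intrinsics K: fx=838.2, fy=892.6, cx=309.3, cy=234.0
Marker side s = 0.158 m; corners in marker frame (Z=0):
  M0 = (-0.0790, +0.0790, 0)
  M1 = (+0.0790, +0.0790, 0)
  M2 = (+0.0790, -0.0790, 0)
  M3 = (-0.0790, -0.0790, 0)
rvec = (0.3835, 0.3430, 0.3242), |rvec| = θ = 0.60813 rad = 34.844°
Rodrigues: sinθ=0.57134, 1−cosθ=0.17928; R = I + sinθ·[k]× + (1−cosθ)·[k]×²:
    [+0.89201 -0.24082 +0.38252]
    [+0.36835 +0.87775 -0.30639]
    [-0.26197 +0.41420 +0.87167]
t = (-0.0455, 0.1469, 0.9578) m
M0: Pc = R·M0+t = (-0.13499, +0.18714, +1.01122); u = 838.2·(-0.13499)/1.01122 + 309.3 = 197.4037, v = 892.6·(+0.18714)/1.01122 + 234.0 = 399.1903
M1: Pc = R·M1+t = (+0.00594, +0.24534, +0.96983); u = 838.2·(+0.00594)/0.96983 + 309.3 = 314.4378, v = 892.6·(+0.24534)/0.96983 + 234.0 = 459.8057
M2: Pc = R·M2+t = (+0.04399, +0.10666, +0.90438); u = 838.2·(+0.04399)/0.90438 + 309.3 = 350.0740, v = 892.6·(+0.10666)/0.90438 + 234.0 = 339.2680
M3: Pc = R·M3+t = (-0.09694, +0.04846, +0.94577); u = 838.2·(-0.09694)/0.94577 + 309.3 = 223.3820, v = 892.6·(+0.04846)/0.94577 + 234.0 = 279.7336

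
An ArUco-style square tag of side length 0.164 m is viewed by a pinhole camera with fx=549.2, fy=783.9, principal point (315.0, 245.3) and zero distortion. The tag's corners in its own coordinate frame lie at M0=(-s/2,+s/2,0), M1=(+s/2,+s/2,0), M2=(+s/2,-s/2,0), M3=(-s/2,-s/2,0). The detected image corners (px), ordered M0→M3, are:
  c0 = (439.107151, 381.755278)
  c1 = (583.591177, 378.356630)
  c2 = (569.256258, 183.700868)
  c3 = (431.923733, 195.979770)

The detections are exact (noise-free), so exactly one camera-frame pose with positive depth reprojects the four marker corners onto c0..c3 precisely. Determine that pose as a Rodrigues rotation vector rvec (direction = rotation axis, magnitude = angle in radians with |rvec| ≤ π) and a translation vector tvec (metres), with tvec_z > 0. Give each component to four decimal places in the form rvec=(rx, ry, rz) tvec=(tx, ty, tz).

rvec=(-0.1915, 0.2045, -0.0324) tvec=(0.2308, 0.0321, 0.6702)

Intrinsics K: fx=549.2, fy=783.9, cx=315.0, cy=245.3
Marker side s = 0.164 m; corners in marker frame (Z=0):
  M0 = (-0.0820, +0.0820, 0)
  M1 = (+0.0820, +0.0820, 0)
  M2 = (+0.0820, -0.0820, 0)
  M3 = (-0.0820, -0.0820, 0)
Detected image corners:
  c0 = (439.107151, 381.755278) px
  c1 = (583.591177, 378.356630) px
  c2 = (569.256258, 183.700868) px
  c3 = (431.923733, 195.979770) px
Planar DLT: solve 8×8 A·h = b for H (H[2,2]=1):
  H  [+708.67105 -80.05282 +504.13018]
  H  [-132.91735 +1077.46144 +282.80648]
  H  [-0.29649 -0.28683 +1.00000]
B = K⁻¹H; ‖b₁‖=1.492191, ‖b₂‖=1.492191; λ = 2/(‖b₁‖+‖b₂‖) = 0.670155, sign → tz>0 ⇒ λ=+0.670155
r₁ = λ·B[:,0] = (+0.97871,-0.05146,-0.19869); r₂ = λ·B[:,1] = (+0.01257,+0.98127,-0.19222)
r₃ = r₁×r₂ = (+0.20486,+0.18563,+0.96103); SVD([r₁ r₂ r₃]) → R = UVᵀ:
  R  [+0.97871 +0.01257 +0.20486]
  R  [-0.05146 +0.98127 +0.18563]
  R  [-0.19869 -0.19222 +0.96103]
t = (+0.23078, +0.03206, +0.67016) m
tr R = 2.921008; θ = arccos((tr R − 1)/2) = 0.281988 rad = 16.157°
axis k = ((R−Rᵀ)₃₂, (R−Rᵀ)₁₃, (R−Rᵀ)₂₁) / (2 sinθ) = (-0.678943, +0.725123, -0.115039)
rvec = θ·k = (-0.191454, +0.204476, -0.032440)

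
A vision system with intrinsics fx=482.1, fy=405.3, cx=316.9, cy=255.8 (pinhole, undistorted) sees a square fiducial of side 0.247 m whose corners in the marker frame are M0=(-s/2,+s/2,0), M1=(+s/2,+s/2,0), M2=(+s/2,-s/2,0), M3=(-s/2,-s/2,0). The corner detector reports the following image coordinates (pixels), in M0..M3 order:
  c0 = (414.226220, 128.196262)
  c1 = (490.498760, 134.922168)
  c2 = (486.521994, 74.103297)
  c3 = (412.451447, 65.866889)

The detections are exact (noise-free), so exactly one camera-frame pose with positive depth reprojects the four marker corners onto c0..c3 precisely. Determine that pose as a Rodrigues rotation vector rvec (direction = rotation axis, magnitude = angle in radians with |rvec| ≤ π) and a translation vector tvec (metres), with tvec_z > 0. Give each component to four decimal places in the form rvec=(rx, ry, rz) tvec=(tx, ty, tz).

Intrinsics K: fx=482.1, fy=405.3, cx=316.9, cy=255.8
Marker side s = 0.247 m; corners in marker frame (Z=0):
  M0 = (-0.1235, +0.1235, 0)
  M1 = (+0.1235, +0.1235, 0)
  M2 = (+0.1235, -0.1235, 0)
  M3 = (-0.1235, -0.1235, 0)
Detected image corners:
  c0 = (414.226220, 128.196262) px
  c1 = (490.498760, 134.922168) px
  c2 = (486.521994, 74.103297) px
  c3 = (412.451447, 65.866889) px
Planar DLT: solve 8×8 A·h = b for H (H[2,2]=1):
  H  [+355.79216 -43.74262 +451.43314]
  H  [+41.84852 +236.85327 +100.35740]
  H  [+0.11426 -0.12297 +1.00000]
B = K⁻¹H; ‖b₁‖=0.673395, ‖b₂‖=0.673395; λ = 2/(‖b₁‖+‖b₂‖) = 1.485013, sign → tz>0 ⇒ λ=+1.485013
r₁ = λ·B[:,0] = (+0.98441,+0.04624,+0.16967); r₂ = λ·B[:,1] = (-0.01471,+0.98308,-0.18261)
r₃ = r₁×r₂ = (-0.17525,+0.17726,+0.96843); SVD([r₁ r₂ r₃]) → R = UVᵀ:
  R  [+0.98441 -0.01471 -0.17525]
  R  [+0.04624 +0.98308 +0.17726]
  R  [+0.16967 -0.18261 +0.96843]
t = (+0.41440, -0.56954, +1.48501) m
tr R = 2.935925; θ = arccos((tr R − 1)/2) = 0.253810 rad = 14.542°
axis k = ((R−Rᵀ)₃₂, (R−Rᵀ)₁₃, (R−Rᵀ)₂₁) / (2 sinθ) = (-0.716605, -0.686838, +0.121373)
rvec = θ·k = (-0.181882, -0.174326, +0.030806)

rvec=(-0.1819, -0.1743, 0.0308) tvec=(0.4144, -0.5695, 1.4850)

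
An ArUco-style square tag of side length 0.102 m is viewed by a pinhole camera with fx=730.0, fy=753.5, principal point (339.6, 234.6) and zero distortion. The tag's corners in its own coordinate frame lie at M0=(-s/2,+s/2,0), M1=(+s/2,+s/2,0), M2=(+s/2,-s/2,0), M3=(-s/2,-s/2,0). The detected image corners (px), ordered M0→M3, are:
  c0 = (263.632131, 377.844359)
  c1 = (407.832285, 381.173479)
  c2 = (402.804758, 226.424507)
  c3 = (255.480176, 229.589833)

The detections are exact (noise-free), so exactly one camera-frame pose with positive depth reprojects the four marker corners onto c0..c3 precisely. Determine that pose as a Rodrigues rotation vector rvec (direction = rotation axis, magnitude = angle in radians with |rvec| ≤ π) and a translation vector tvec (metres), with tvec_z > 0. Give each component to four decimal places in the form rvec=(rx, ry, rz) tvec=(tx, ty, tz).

Intrinsics K: fx=730.0, fy=753.5, cx=339.6, cy=234.6
Marker side s = 0.102 m; corners in marker frame (Z=0):
  M0 = (-0.0510, +0.0510, 0)
  M1 = (+0.0510, +0.0510, 0)
  M2 = (+0.0510, -0.0510, 0)
  M3 = (-0.0510, -0.0510, 0)
Detected image corners:
  c0 = (263.632131, 377.844359) px
  c1 = (407.832285, 381.173479) px
  c2 = (402.804758, 226.424507) px
  c3 = (255.480176, 229.589833) px
Planar DLT: solve 8×8 A·h = b for H (H[2,2]=1):
  H  [+1289.11053 +141.11274 +330.91328]
  H  [-126.52185 +1554.23583 +304.64245]
  H  [-0.42039 +0.22915 +1.00000]
B = K⁻¹H; ‖b₁‖=2.006358, ‖b₂‖=2.006358; λ = 2/(‖b₁‖+‖b₂‖) = 0.498416, sign → tz>0 ⇒ λ=+0.498416
r₁ = λ·B[:,0] = (+0.97763,-0.01845,-0.20953); r₂ = λ·B[:,1] = (+0.04321,+0.99252,+0.11421)
r₃ = r₁×r₂ = (+0.20585,-0.12071,+0.97111); SVD([r₁ r₂ r₃]) → R = UVᵀ:
  R  [+0.97763 +0.04321 +0.20585]
  R  [-0.01845 +0.99252 -0.12071]
  R  [-0.20953 +0.11421 +0.97111]
t = (-0.00593, +0.04633, +0.49842) m
tr R = 2.941253; θ = arccos((tr R − 1)/2) = 0.242974 rad = 13.921°
axis k = ((R−Rᵀ)₃₂, (R−Rᵀ)₁₃, (R−Rᵀ)₂₁) / (2 sinθ) = (+0.488228, +0.863255, -0.128158)
rvec = θ·k = (+0.118627, +0.209749, -0.031139)

rvec=(0.1186, 0.2097, -0.0311) tvec=(-0.0059, 0.0463, 0.4984)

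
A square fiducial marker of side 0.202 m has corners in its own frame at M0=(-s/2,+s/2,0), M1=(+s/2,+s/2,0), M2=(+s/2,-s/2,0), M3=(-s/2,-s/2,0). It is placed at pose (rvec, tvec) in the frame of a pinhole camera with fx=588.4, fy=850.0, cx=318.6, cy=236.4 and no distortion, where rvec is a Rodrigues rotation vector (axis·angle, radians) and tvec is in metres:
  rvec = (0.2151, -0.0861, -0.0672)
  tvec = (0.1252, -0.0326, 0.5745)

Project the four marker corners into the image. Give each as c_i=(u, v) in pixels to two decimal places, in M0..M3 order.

Intrinsics K: fx=588.4, fy=850.0, cx=318.6, cy=236.4
Marker side s = 0.202 m; corners in marker frame (Z=0):
  M0 = (-0.1010, +0.1010, 0)
  M1 = (+0.1010, +0.1010, 0)
  M2 = (+0.1010, -0.1010, 0)
  M3 = (-0.1010, -0.1010, 0)
rvec = (0.2151, -0.0861, -0.0672), |rvec| = θ = 0.24124 rad = 13.822°
Rodrigues: sinθ=0.23891, 1−cosθ=0.02896; R = I + sinθ·[k]× + (1−cosθ)·[k]×²:
    [+0.99406 +0.05733 -0.09246]
    [-0.07577 +0.97473 -0.21014]
    [+0.07807 +0.21590 +0.97329]
t = (0.1252, -0.0326, 0.5745) m
M0: Pc = R·M0+t = (+0.03059, +0.07350, +0.58842); u = 588.4·(+0.03059)/0.58842 + 318.6 = 349.1893, v = 850.0·(+0.07350)/0.58842 + 236.4 = 342.5743
M1: Pc = R·M1+t = (+0.23139, +0.05820, +0.60419); u = 588.4·(+0.23139)/0.60419 + 318.6 = 543.9436, v = 850.0·(+0.05820)/0.60419 + 236.4 = 318.2718
M2: Pc = R·M2+t = (+0.21981, -0.13870, +0.56058); u = 588.4·(+0.21981)/0.56058 + 318.6 = 549.3183, v = 850.0·(-0.13870)/0.56058 + 236.4 = 26.0908
M3: Pc = R·M3+t = (+0.01901, -0.12340, +0.54481); u = 588.4·(+0.01901)/0.54481 + 318.6 = 339.1296, v = 850.0·(-0.12340)/0.54481 + 236.4 = 43.8807

c0=(349.19, 342.57) c1=(543.94, 318.27) c2=(549.32, 26.09) c3=(339.13, 43.88)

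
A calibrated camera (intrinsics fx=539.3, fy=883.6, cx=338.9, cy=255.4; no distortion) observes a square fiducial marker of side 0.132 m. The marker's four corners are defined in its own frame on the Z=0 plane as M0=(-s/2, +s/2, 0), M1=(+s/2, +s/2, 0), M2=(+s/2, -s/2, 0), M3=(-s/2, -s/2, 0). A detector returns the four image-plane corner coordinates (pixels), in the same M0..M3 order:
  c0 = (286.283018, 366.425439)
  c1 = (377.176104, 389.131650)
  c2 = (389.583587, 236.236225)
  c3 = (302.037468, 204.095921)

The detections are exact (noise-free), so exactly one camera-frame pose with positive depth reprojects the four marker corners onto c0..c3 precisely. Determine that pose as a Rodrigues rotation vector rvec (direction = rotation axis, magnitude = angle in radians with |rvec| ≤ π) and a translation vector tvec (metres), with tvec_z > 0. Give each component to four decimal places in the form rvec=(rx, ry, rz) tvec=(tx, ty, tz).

Intrinsics K: fx=539.3, fy=883.6, cx=338.9, cy=255.4
Marker side s = 0.132 m; corners in marker frame (Z=0):
  M0 = (-0.0660, +0.0660, 0)
  M1 = (+0.0660, +0.0660, 0)
  M2 = (+0.0660, -0.0660, 0)
  M3 = (-0.0660, -0.0660, 0)
Detected image corners:
  c0 = (286.283018, 366.425439) px
  c1 = (377.176104, 389.131650) px
  c2 = (389.583587, 236.236225) px
  c3 = (302.037468, 204.095921) px
Planar DLT: solve 8×8 A·h = b for H (H[2,2]=1):
  H  [+841.54849 -176.37174 +340.30731]
  H  [+354.57607 +1131.00817 +298.33888]
  H  [+0.48946 -0.20695 +1.00000]
B = K⁻¹H; ‖b₁‖=1.369942, ‖b₂‖=1.369942; λ = 2/(‖b₁‖+‖b₂‖) = 0.729958, sign → tz>0 ⇒ λ=+0.729958
r₁ = λ·B[:,0] = (+0.91454,+0.18965,+0.35729); r₂ = λ·B[:,1] = (-0.14380,+0.97801,-0.15106)
r₃ = r₁×r₂ = (-0.37808,+0.08678,+0.92170); SVD([r₁ r₂ r₃]) → R = UVᵀ:
  R  [+0.91454 -0.14380 -0.37808]
  R  [+0.18965 +0.97801 +0.08678]
  R  [+0.35729 -0.15106 +0.92170]
t = (+0.00190, +0.03547, +0.72996) m
tr R = 2.814244; θ = arccos((tr R − 1)/2) = 0.434401 rad = 24.889°
axis k = ((R−Rᵀ)₃₂, (R−Rᵀ)₁₃, (R−Rᵀ)₂₁) / (2 sinθ) = (-0.282557, -0.873633, +0.396140)
rvec = θ·k = (-0.122743, -0.379507, +0.172084)

rvec=(-0.1227, -0.3795, 0.1721) tvec=(0.0019, 0.0355, 0.7300)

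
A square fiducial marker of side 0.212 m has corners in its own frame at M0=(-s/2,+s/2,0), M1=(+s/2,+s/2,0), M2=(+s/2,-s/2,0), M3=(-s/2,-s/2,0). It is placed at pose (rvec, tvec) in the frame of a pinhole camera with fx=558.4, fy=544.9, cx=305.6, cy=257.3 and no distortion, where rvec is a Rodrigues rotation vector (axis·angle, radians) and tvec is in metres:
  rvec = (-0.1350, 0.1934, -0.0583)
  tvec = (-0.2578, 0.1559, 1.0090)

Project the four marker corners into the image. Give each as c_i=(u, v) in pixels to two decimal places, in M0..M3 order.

c0=(109.08, 401.44) c1=(220.09, 398.94) c2=(217.33, 280.94) c3=(109.56, 287.86)

Intrinsics K: fx=558.4, fy=544.9, cx=305.6, cy=257.3
Marker side s = 0.212 m; corners in marker frame (Z=0):
  M0 = (-0.1060, +0.1060, 0)
  M1 = (+0.1060, +0.1060, 0)
  M2 = (+0.1060, -0.1060, 0)
  M3 = (-0.1060, -0.1060, 0)
rvec = (-0.1350, 0.1934, -0.0583), |rvec| = θ = 0.24296 rad = 13.920°
Rodrigues: sinθ=0.24057, 1−cosθ=0.02937; R = I + sinθ·[k]× + (1−cosθ)·[k]×²:
    [+0.97970 +0.04474 +0.19542]
    [-0.07072 +0.98924 +0.12807]
    [-0.18759 -0.13929 +0.97232]
t = (-0.2578, 0.1559, 1.0090) m
M0: Pc = R·M0+t = (-0.35691, +0.26826, +1.01412); u = 558.4·(-0.35691)/1.01412 + 305.6 = 109.0786, v = 544.9·(+0.26826)/1.01412 + 257.3 = 401.4373
M1: Pc = R·M1+t = (-0.14921, +0.25326, +0.97435); u = 558.4·(-0.14921)/0.97435 + 305.6 = 220.0880, v = 544.9·(+0.25326)/0.97435 + 257.3 = 398.9360
M2: Pc = R·M2+t = (-0.15869, +0.04354, +1.00388); u = 558.4·(-0.15869)/1.00388 + 305.6 = 217.3277, v = 544.9·(+0.04354)/1.00388 + 257.3 = 280.9356
M3: Pc = R·M3+t = (-0.36639, +0.05854, +1.04365); u = 558.4·(-0.36639)/1.04365 + 305.6 = 109.5643, v = 544.9·(+0.05854)/1.04365 + 257.3 = 287.8626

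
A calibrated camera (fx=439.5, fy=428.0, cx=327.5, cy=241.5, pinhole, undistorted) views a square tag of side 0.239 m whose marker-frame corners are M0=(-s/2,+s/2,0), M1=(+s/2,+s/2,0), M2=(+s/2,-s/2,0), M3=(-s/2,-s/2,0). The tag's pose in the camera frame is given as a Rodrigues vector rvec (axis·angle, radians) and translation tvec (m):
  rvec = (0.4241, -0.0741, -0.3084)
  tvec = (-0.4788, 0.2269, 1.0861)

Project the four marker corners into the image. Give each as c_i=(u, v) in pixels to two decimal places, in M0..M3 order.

Intrinsics K: fx=439.5, fy=428.0, cx=327.5, cy=241.5
Marker side s = 0.239 m; corners in marker frame (Z=0):
  M0 = (-0.1195, +0.1195, 0)
  M1 = (+0.1195, +0.1195, 0)
  M2 = (+0.1195, -0.1195, 0)
  M3 = (-0.1195, -0.1195, 0)
rvec = (0.4241, -0.0741, -0.3084), |rvec| = θ = 0.52959 rad = 30.343°
Rodrigues: sinθ=0.50518, 1−cosθ=0.13698; R = I + sinθ·[k]× + (1−cosθ)·[k]×²:
    [+0.95086 +0.27884 -0.13457]
    [-0.30953 +0.86570 -0.39339]
    [+0.00680 +0.41571 +0.90947]
t = (-0.4788, 0.2269, 1.0861) m
M0: Pc = R·M0+t = (-0.55911, +0.36734, +1.13496); u = 439.5·(-0.55911)/1.13496 + 327.5 = 110.9931, v = 428.0·(+0.36734)/1.13496 + 241.5 = 380.0255
M1: Pc = R·M1+t = (-0.33185, +0.29336, +1.13659); u = 439.5·(-0.33185)/1.13659 + 327.5 = 199.1790, v = 428.0·(+0.29336)/1.13659 + 241.5 = 351.9696
M2: Pc = R·M2+t = (-0.39849, +0.08646, +1.03724); u = 439.5·(-0.39849)/1.03724 + 327.5 = 158.6496, v = 428.0·(+0.08646)/1.03724 + 241.5 = 277.1764
M3: Pc = R·M3+t = (-0.62575, +0.16044, +1.03561); u = 439.5·(-0.62575)/1.03561 + 327.5 = 61.9397, v = 428.0·(+0.16044)/1.03561 + 241.5 = 307.8065

c0=(110.99, 380.03) c1=(199.18, 351.97) c2=(158.65, 277.18) c3=(61.94, 307.81)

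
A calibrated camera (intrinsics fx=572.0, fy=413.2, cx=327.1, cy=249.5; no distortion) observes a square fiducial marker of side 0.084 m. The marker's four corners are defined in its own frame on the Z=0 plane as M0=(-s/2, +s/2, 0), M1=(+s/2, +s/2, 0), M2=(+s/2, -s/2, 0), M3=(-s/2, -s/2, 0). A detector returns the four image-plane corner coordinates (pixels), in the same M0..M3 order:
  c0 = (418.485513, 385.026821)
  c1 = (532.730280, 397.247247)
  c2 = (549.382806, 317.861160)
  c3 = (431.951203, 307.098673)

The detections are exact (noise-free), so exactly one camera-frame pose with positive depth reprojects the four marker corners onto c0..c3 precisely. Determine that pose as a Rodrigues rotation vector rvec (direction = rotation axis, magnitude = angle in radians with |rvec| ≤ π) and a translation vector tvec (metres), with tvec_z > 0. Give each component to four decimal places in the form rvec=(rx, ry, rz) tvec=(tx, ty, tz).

Intrinsics K: fx=572.0, fy=413.2, cx=327.1, cy=249.5
Marker side s = 0.084 m; corners in marker frame (Z=0):
  M0 = (-0.0420, +0.0420, 0)
  M1 = (+0.0420, +0.0420, 0)
  M2 = (+0.0420, -0.0420, 0)
  M3 = (-0.0420, -0.0420, 0)
Detected image corners:
  c0 = (418.485513, 385.026821) px
  c1 = (532.730280, 397.247247) px
  c2 = (549.382806, 317.861160) px
  c3 = (431.951203, 307.098673) px
Planar DLT: solve 8×8 A·h = b for H (H[2,2]=1):
  H  [+1251.48430 -37.38152 +482.40371]
  H  [+44.20742 +1039.46866 +352.22929]
  H  [-0.26350 +0.29326 +1.00000]
B = K⁻¹H; ‖b₁‖=2.368389, ‖b₂‖=2.368389; λ = 2/(‖b₁‖+‖b₂‖) = 0.422228, sign → tz>0 ⇒ λ=+0.422228
r₁ = λ·B[:,0] = (+0.98742,+0.11235,-0.11126); r₂ = λ·B[:,1] = (-0.09840,+0.98741,+0.12382)
r₃ = r₁×r₂ = (+0.12377,-0.11132,+0.98605); SVD([r₁ r₂ r₃]) → R = UVᵀ:
  R  [+0.98742 -0.09840 +0.12377]
  R  [+0.11235 +0.98741 -0.11132]
  R  [-0.11126 +0.12382 +0.98605]
t = (+0.11464, +0.10497, +0.42223) m
tr R = 2.960881; θ = arccos((tr R − 1)/2) = 0.198109 rad = 11.351°
axis k = ((R−Rᵀ)₃₂, (R−Rᵀ)₁₃, (R−Rᵀ)₂₁) / (2 sinθ) = (+0.597355, +0.597077, +0.535413)
rvec = θ·k = (+0.118341, +0.118286, +0.106070)

rvec=(0.1183, 0.1183, 0.1061) tvec=(0.1146, 0.1050, 0.4222)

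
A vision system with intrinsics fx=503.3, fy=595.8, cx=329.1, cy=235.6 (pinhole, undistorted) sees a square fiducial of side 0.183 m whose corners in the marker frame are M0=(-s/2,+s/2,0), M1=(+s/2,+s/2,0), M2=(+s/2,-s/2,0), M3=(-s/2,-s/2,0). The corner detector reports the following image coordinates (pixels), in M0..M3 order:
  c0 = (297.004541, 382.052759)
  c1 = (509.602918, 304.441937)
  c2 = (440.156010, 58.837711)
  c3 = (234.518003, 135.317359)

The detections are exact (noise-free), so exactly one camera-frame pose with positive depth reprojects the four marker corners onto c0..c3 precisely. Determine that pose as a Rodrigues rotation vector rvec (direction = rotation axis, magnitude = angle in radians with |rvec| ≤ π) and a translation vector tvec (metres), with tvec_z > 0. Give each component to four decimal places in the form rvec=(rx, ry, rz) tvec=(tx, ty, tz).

rvec=(-0.0704, 0.0231, -0.3012) tvec=(0.0338, -0.0122, 0.4211)

Intrinsics K: fx=503.3, fy=595.8, cx=329.1, cy=235.6
Marker side s = 0.183 m; corners in marker frame (Z=0):
  M0 = (-0.0915, +0.0915, 0)
  M1 = (+0.0915, +0.0915, 0)
  M2 = (+0.0915, -0.0915, 0)
  M3 = (-0.0915, -0.0915, 0)
Detected image corners:
  c0 = (297.004541, 382.052759) px
  c1 = (509.602918, 304.441937) px
  c2 = (440.156010, 58.837711) px
  c3 = (234.518003, 135.317359) px
Planar DLT: solve 8×8 A·h = b for H (H[2,2]=1):
  H  [+1131.69875 +296.45154 +369.52199]
  H  [-427.33839 +1307.16588 +218.31898]
  H  [-0.02896 -0.17275 +1.00000]
B = K⁻¹H; ‖b₁‖=2.374976, ‖b₂‖=2.374976; λ = 2/(‖b₁‖+‖b₂‖) = 0.421057, sign → tz>0 ⇒ λ=+0.421057
r₁ = λ·B[:,0] = (+0.95474,-0.29718,-0.01219); r₂ = λ·B[:,1] = (+0.29557,+0.95255,-0.07274)
r₃ = r₁×r₂ = (+0.03323,+0.06584,+0.99728); SVD([r₁ r₂ r₃]) → R = UVᵀ:
  R  [+0.95474 +0.29557 +0.03323]
  R  [-0.29718 +0.95255 +0.06584]
  R  [-0.01219 -0.07274 +0.99728]
t = (+0.03382, -0.01221, +0.42106) m
tr R = 2.904567; θ = arccos((tr R − 1)/2) = 0.310163 rad = 17.771°
axis k = ((R−Rᵀ)₃₂, (R−Rᵀ)₁₃, (R−Rᵀ)₂₁) / (2 sinθ) = (-0.227017, +0.074410, -0.971044)
rvec = θ·k = (-0.070412, +0.023079, -0.301182)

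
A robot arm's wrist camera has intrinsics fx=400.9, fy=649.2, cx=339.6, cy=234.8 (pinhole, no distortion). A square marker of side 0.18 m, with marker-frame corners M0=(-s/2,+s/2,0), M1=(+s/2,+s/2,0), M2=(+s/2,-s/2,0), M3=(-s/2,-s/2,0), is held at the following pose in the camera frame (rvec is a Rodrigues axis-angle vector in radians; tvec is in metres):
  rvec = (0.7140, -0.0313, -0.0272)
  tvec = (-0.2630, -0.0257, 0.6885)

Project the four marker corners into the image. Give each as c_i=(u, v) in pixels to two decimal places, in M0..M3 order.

Intrinsics K: fx=400.9, fy=649.2, cx=339.6, cy=234.8
Marker side s = 0.18 m; corners in marker frame (Z=0):
  M0 = (-0.0900, +0.0900, 0)
  M1 = (+0.0900, +0.0900, 0)
  M2 = (+0.0900, -0.0900, 0)
  M3 = (-0.0900, -0.0900, 0)
rvec = (0.7140, -0.0313, -0.0272), |rvec| = θ = 0.71520 rad = 40.978°
Rodrigues: sinθ=0.65577, 1−cosθ=0.24504; R = I + sinθ·[k]× + (1−cosθ)·[k]×²:
    [+0.99918 +0.01423 -0.03800]
    [-0.03565 +0.75543 -0.65426]
    [+0.01940 +0.65508 +0.75531]
t = (-0.2630, -0.0257, 0.6885) m
M0: Pc = R·M0+t = (-0.35164, +0.04550, +0.74571); u = 400.9·(-0.35164)/0.74571 + 339.6 = 150.5531, v = 649.2·(+0.04550)/0.74571 + 234.8 = 274.4085
M1: Pc = R·M1+t = (-0.17179, +0.03908, +0.74920); u = 400.9·(-0.17179)/0.74920 + 339.6 = 247.6731, v = 649.2·(+0.03908)/0.74920 + 234.8 = 268.6641
M2: Pc = R·M2+t = (-0.17436, -0.09690, +0.63129); u = 400.9·(-0.17436)/0.63129 + 339.6 = 228.8757, v = 649.2·(-0.09690)/0.63129 + 234.8 = 135.1541
M3: Pc = R·M3+t = (-0.35421, -0.09048, +0.62780); u = 400.9·(-0.35421)/0.62780 + 339.6 = 113.4100, v = 649.2·(-0.09048)/0.62780 + 234.8 = 141.2349

c0=(150.55, 274.41) c1=(247.67, 268.66) c2=(228.88, 135.15) c3=(113.41, 141.23)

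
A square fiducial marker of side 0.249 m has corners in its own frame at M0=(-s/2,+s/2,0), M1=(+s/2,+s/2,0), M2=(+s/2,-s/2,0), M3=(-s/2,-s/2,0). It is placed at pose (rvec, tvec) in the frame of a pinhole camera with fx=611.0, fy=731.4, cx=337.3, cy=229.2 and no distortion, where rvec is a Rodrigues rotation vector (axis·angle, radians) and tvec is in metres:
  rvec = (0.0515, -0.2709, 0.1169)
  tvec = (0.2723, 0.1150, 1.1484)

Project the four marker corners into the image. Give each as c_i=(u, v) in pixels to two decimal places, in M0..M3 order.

c0=(412.63, 376.25) c1=(531.06, 384.54) c2=(548.27, 232.30) c3=(429.95, 214.73)

Intrinsics K: fx=611.0, fy=731.4, cx=337.3, cy=229.2
Marker side s = 0.249 m; corners in marker frame (Z=0):
  M0 = (-0.1245, +0.1245, 0)
  M1 = (+0.1245, +0.1245, 0)
  M2 = (+0.1245, -0.1245, 0)
  M3 = (-0.1245, -0.1245, 0)
rvec = (0.0515, -0.2709, 0.1169), |rvec| = θ = 0.29951 rad = 17.161°
Rodrigues: sinθ=0.29505, 1−cosθ=0.04452; R = I + sinθ·[k]× + (1−cosθ)·[k]×²:
    [+0.95680 -0.12208 -0.26388]
    [+0.10824 +0.99190 -0.06645]
    [+0.26986 +0.03502 +0.96226]
t = (0.2723, 0.1150, 1.1484) m
M0: Pc = R·M0+t = (+0.13798, +0.22502, +1.11916); u = 611.0·(+0.13798)/1.11916 + 337.3 = 412.6289, v = 731.4·(+0.22502)/1.11916 + 229.2 = 376.2537
M1: Pc = R·M1+t = (+0.37622, +0.25197, +1.18636); u = 611.0·(+0.37622)/1.18636 + 337.3 = 531.0626, v = 731.4·(+0.25197)/1.18636 + 229.2 = 384.5401
M2: Pc = R·M2+t = (+0.40662, +0.00498, +1.17764); u = 611.0·(+0.40662)/1.17764 + 337.3 = 548.2693, v = 731.4·(+0.00498)/1.17764 + 229.2 = 232.2952
M3: Pc = R·M3+t = (+0.16838, -0.02197, +1.11044); u = 611.0·(+0.16838)/1.11044 + 337.3 = 429.9468, v = 731.4·(-0.02197)/1.11044 + 229.2 = 214.7312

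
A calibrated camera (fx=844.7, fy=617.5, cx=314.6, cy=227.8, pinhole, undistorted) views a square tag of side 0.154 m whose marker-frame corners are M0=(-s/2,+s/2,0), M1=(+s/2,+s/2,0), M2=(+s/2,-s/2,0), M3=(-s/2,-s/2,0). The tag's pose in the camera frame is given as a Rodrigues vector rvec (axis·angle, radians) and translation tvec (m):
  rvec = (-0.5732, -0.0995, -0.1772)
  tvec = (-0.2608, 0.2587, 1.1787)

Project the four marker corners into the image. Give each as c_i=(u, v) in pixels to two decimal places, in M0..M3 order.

Intrinsics K: fx=844.7, fy=617.5, cx=314.6, cy=227.8
Marker side s = 0.154 m; corners in marker frame (Z=0):
  M0 = (-0.0770, +0.0770, 0)
  M1 = (+0.0770, +0.0770, 0)
  M2 = (+0.0770, -0.0770, 0)
  M3 = (-0.0770, -0.0770, 0)
rvec = (-0.5732, -0.0995, -0.1772), |rvec| = θ = 0.60816 rad = 34.845°
Rodrigues: sinθ=0.57136, 1−cosθ=0.17930; R = I + sinθ·[k]× + (1−cosθ)·[k]×²:
    [+0.97998 +0.19413 -0.04424]
    [-0.13883 +0.82550 +0.54706]
    [+0.14272 -0.52997 +0.83592]
t = (-0.2608, 0.2587, 1.1787) m
M0: Pc = R·M0+t = (-0.32131, +0.33295, +1.12690); u = 844.7·(-0.32131)/1.12690 + 314.6 = 73.7531, v = 617.5·(+0.33295)/1.12690 + 227.8 = 410.2457
M1: Pc = R·M1+t = (-0.17039, +0.31157, +1.14888); u = 844.7·(-0.17039)/1.14888 + 314.6 = 189.3201, v = 617.5·(+0.31157)/1.14888 + 227.8 = 395.2644
M2: Pc = R·M2+t = (-0.20029, +0.18445, +1.23050); u = 844.7·(-0.20029)/1.23050 + 314.6 = 177.1072, v = 617.5·(+0.18445)/1.23050 + 227.8 = 320.3609
M3: Pc = R·M3+t = (-0.35121, +0.20583, +1.20852); u = 844.7·(-0.35121)/1.20852 + 314.6 = 69.1227, v = 617.5·(+0.20583)/1.20852 + 227.8 = 332.9682

c0=(73.75, 410.25) c1=(189.32, 395.26) c2=(177.11, 320.36) c3=(69.12, 332.97)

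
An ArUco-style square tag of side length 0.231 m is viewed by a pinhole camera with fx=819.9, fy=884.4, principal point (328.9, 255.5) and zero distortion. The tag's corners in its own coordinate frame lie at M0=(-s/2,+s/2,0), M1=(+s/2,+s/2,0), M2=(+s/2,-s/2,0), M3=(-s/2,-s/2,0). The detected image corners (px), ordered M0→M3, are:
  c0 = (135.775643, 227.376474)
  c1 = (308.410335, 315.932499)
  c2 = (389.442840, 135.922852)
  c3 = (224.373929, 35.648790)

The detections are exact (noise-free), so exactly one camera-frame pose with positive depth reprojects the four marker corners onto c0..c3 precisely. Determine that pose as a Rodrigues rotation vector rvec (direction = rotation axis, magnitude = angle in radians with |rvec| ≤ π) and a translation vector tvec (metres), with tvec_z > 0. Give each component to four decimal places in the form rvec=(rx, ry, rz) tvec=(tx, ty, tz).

Intrinsics K: fx=819.9, fy=884.4, cx=328.9, cy=255.5
Marker side s = 0.231 m; corners in marker frame (Z=0):
  M0 = (-0.1155, +0.1155, 0)
  M1 = (+0.1155, +0.1155, 0)
  M2 = (+0.1155, -0.1155, 0)
  M3 = (-0.1155, -0.1155, 0)
Detected image corners:
  c0 = (135.775643, 227.376474) px
  c1 = (308.410335, 315.932499) px
  c2 = (389.442840, 135.922852) px
  c3 = (224.373929, 35.648790) px
Planar DLT: solve 8×8 A·h = b for H (H[2,2]=1):
  H  [+809.15098 -378.59301 +267.60843]
  H  [+461.74646 +795.66011 +179.84733]
  H  [+0.29594 -0.04532 +1.00000]
B = K⁻¹H; ‖b₁‖=1.015840, ‖b₂‖=1.015840; λ = 2/(‖b₁‖+‖b₂‖) = 0.984407, sign → tz>0 ⇒ λ=+0.984407
r₁ = λ·B[:,0] = (+0.85464,+0.42980,+0.29133); r₂ = λ·B[:,1] = (-0.43666,+0.89852,-0.04461)
r₃ = r₁×r₂ = (-0.28094,-0.08908,+0.95558); SVD([r₁ r₂ r₃]) → R = UVᵀ:
  R  [+0.85464 -0.43666 -0.28094]
  R  [+0.42980 +0.89852 -0.08908]
  R  [+0.29133 -0.04461 +0.95558]
t = (-0.07359, -0.08421, +0.98441) m
tr R = 2.708740; θ = arccos((tr R − 1)/2) = 0.546459 rad = 31.310°
axis k = ((R−Rᵀ)₃₂, (R−Rᵀ)₁₃, (R−Rᵀ)₂₁) / (2 sinθ) = (+0.042790, -0.550606, +0.833668)
rvec = θ·k = (+0.023383, -0.300884, +0.455565)

rvec=(0.0234, -0.3009, 0.4556) tvec=(-0.0736, -0.0842, 0.9844)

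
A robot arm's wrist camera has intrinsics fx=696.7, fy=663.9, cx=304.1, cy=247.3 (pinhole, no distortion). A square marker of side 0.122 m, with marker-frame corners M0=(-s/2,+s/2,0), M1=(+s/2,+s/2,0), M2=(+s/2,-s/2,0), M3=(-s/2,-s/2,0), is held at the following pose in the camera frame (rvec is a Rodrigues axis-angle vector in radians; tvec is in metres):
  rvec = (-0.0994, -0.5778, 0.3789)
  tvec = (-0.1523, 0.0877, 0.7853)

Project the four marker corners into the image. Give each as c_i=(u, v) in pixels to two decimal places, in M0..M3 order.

Intrinsics K: fx=696.7, fy=663.9, cx=304.1, cy=247.3
Marker side s = 0.122 m; corners in marker frame (Z=0):
  M0 = (-0.0610, +0.0610, 0)
  M1 = (+0.0610, +0.0610, 0)
  M2 = (+0.0610, -0.0610, 0)
  M3 = (-0.0610, -0.0610, 0)
rvec = (-0.0994, -0.5778, 0.3789), |rvec| = θ = 0.69807 rad = 39.996°
Rodrigues: sinθ=0.64274, 1−cosθ=0.23391; R = I + sinθ·[k]× + (1−cosθ)·[k]×²:
    [+0.77083 -0.32130 -0.55008]
    [+0.37644 +0.92634 -0.01357]
    [+0.51392 -0.19661 +0.83500]
t = (-0.1523, 0.0877, 0.7853) m
M0: Pc = R·M0+t = (-0.21892, +0.12124, +0.74196); u = 696.7·(-0.21892)/0.74196 + 304.1 = 98.5337, v = 663.9·(+0.12124)/0.74196 + 247.3 = 355.7888
M1: Pc = R·M1+t = (-0.12488, +0.16717, +0.80466); u = 696.7·(-0.12488)/0.80466 + 304.1 = 195.9756, v = 663.9·(+0.16717)/0.80466 + 247.3 = 385.2271
M2: Pc = R·M2+t = (-0.08568, +0.05416, +0.82864); u = 696.7·(-0.08568)/0.82864 + 304.1 = 232.0624, v = 663.9·(+0.05416)/0.82864 + 247.3 = 290.6891
M3: Pc = R·M3+t = (-0.17972, +0.00823, +0.76594); u = 696.7·(-0.17972)/0.76594 + 304.1 = 140.6261, v = 663.9·(+0.00823)/0.76594 + 247.3 = 254.4339

c0=(98.53, 355.79) c1=(195.98, 385.23) c2=(232.06, 290.69) c3=(140.63, 254.43)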